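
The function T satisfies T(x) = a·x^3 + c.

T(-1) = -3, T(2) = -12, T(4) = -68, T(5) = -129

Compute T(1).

-5

From T(-1) = -3 and T(2) = -12: -1a + c = -3 and 8a + c = -12.
Subtracting: 9a = -9, so a = -1; then c = -3 − (-1)·(-1) = -4.
So T(x) = -1x³ − 4, and T(1) = -5.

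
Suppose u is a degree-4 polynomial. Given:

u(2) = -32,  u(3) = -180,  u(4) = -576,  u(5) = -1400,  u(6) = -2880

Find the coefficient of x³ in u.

-2

Write u(x) = ax^4 + bx³ + cx² + dx + e; the 5 given values yield a linear system in the 5 coefficients.
Solving, u(x) = -2x^4 - 2x³ + 4x².
The coefficient of x³ is -2.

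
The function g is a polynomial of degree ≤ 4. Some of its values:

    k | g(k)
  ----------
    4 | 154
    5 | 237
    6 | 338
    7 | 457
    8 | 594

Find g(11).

1113

First differences: 83, 101, 119, 137. Second differences: 18, 18, 18.
Level-2 differences are constant, so g has degree 2.
Fitting a degree-2 polynomial gives g(k) = 9k² + 2k + 2.
Then g(11) = 1113.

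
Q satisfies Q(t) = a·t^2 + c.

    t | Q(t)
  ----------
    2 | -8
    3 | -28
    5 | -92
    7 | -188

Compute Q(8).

-248

From Q(2) = -8 and Q(3) = -28: 4a + c = -8 and 9a + c = -28.
Subtracting: 5a = -20, so a = -4; then c = -8 − (-4)·4 = 8.
So Q(t) = -4t² + 8, and Q(8) = -248.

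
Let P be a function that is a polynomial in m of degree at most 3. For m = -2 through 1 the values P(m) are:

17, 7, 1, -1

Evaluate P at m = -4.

First differences: -10, -6, -2. Second differences: 4, 4.
Level-2 differences are constant, so P has degree 2.
Fitting a degree-2 polynomial gives P(m) = 2m² - 4m + 1.
Then P(-4) = 49.

49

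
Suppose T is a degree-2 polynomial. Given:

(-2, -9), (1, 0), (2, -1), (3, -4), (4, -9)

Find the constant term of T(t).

-1

Write T(t) = at² + bt + c; the 5 given values yield a linear system in the 3 coefficients.
Solving, T(t) = -t² + 2t - 1.
The constant term is T(0) = -1.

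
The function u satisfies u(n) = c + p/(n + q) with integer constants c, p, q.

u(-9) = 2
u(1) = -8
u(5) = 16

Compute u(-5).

1

(u(n) − c)(n + q) = p for each data point; the three points give a linear system in c and q, then p follows.
Solving: c = 4, q = -3, p = 24, so u(n) = 4 + 24/(n − 3).
Then u(-5) = 4 + 24/(-8) = 1.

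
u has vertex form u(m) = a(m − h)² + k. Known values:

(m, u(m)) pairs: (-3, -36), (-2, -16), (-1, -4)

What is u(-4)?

First differences 20, 12; second difference -8 = 2a, so a = -4.
Expanding, the m-coefficient is −2ah = 8h; matching it to the data gives h = 0, and then k = 0.
So u(m) = -4(m + 0)² + 0.
u(-4) = -4·(-4)² + 0 = -64.

-64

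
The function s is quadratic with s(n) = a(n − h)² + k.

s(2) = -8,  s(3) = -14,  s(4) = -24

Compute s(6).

-56

First differences -6, -10; second difference -4 = 2a, so a = -2.
Expanding, the n-coefficient is −2ah = 4h; matching it to the data gives h = 1, and then k = -6.
So s(n) = -2(n − 1)² − 6.
s(6) = -2·5² − 6 = -56.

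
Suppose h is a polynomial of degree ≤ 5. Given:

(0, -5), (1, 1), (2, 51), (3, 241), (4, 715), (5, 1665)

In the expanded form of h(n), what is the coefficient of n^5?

0

Write h(n) = an^5 + bn^4 + cn³ + dn² + en + p; the 6 given values yield a linear system in the 6 coefficients.
Solving, the leading coefficient vanishes, and h(n) = 2n^4 + 4n³ - 4n² + 4n - 5.
The coefficient of n^5 is 0.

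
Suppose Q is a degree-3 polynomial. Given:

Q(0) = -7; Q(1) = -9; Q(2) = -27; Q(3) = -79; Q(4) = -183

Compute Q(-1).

-3

First differences: -2, -18, -52, -104. Second differences: -16, -34, -52. Third differences: -18, -18.
Level-3 differences are constant, so Q has degree 3.
Fitting a degree-3 polynomial gives Q(k) = -3k³ + k² - 7.
Then Q(-1) = -3.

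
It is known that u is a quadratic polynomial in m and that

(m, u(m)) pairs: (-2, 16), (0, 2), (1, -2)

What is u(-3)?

26

Write u(m) = am² + bm + c; the 3 given values yield a linear system in the 3 coefficients.
Solving, u(m) = m² - 5m + 2.
Then u(-3) = 26.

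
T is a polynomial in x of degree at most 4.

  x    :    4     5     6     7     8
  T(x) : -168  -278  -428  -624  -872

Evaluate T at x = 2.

-44

First differences: -110, -150, -196, -248. Second differences: -40, -46, -52. Third differences: -6, -6.
Level-3 differences are constant, so T has degree 3.
Fitting a degree-3 polynomial gives T(x) = -x³ - 5x² - 4x - 8.
Then T(2) = -44.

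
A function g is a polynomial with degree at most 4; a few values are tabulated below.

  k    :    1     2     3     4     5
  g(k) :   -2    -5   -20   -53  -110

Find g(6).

-197

Write g(k) = ak^4 + bk³ + ck² + dk + e; the 5 given values yield a linear system in the 5 coefficients.
Solving, the leading coefficient vanishes, and g(k) = -k³ + 4k - 5.
Then g(6) = -197.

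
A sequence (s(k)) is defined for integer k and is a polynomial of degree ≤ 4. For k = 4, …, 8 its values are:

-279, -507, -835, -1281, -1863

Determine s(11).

First differences: -228, -328, -446, -582. Second differences: -100, -118, -136. Third differences: -18, -18.
Level-3 differences are constant, so s has degree 3.
Fitting a degree-3 polynomial gives s(k) = -3k³ - 5k² - 7.
Then s(11) = -4605.

-4605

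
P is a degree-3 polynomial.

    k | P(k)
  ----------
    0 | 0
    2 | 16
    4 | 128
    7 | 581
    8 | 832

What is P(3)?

57

Write P(k) = ak³ + bk² + ck + d; the 5 given values yield a linear system in the 4 coefficients.
Solving, P(k) = k³ + 6k² - 8k.
Then P(3) = 57.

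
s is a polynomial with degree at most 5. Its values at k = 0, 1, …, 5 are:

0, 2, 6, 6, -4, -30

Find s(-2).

First differences: 2, 4, 0, -10, -26. Second differences: 2, -4, -10, -16. Third differences: -6, -6, -6.
Level-3 differences are constant, so s has degree 3.
Fitting a degree-3 polynomial gives s(k) = -k³ + 4k² - k.
Then s(-2) = 26.

26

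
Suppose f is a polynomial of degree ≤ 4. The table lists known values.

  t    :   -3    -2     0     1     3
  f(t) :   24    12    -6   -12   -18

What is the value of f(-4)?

38

Write f(t) = at^4 + bt³ + ct² + dt + e; the 5 given values yield a linear system in the 5 coefficients.
Solving, the top 2 coefficients vanish, and f(t) = t² - 7t - 6.
Then f(-4) = 38.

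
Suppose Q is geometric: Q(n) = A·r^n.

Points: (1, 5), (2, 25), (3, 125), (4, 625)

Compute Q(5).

3125

Consecutive ratio: 25/5 = 5, and 125/25 = 5, so r = 5.
Then A·5^1 = 5 gives A = 1, and Q(n) = 1·5^n.
Q(5) = 1·5^5 = 3125.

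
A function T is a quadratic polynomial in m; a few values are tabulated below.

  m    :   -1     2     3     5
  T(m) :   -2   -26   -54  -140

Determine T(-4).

-68

Write T(m) = am² + bm + c; the 4 given values yield a linear system in the 3 coefficients.
Solving, T(m) = -5m² - 3m.
Then T(-4) = -68.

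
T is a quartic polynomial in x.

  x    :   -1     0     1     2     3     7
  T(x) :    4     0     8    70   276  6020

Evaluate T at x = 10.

Write T(x) = ax^4 + bx³ + cx² + dx + e; the 6 given values yield a linear system in the 5 coefficients.
Solving, T(x) = 2x^4 + 3x³ + 4x² - x.
Then T(10) = 23390.

23390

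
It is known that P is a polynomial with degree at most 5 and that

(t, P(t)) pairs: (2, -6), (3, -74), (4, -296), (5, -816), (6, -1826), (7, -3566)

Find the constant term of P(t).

4

First differences: -68, -222, -520, -1010, -1740. Second differences: -154, -298, -490, -730. Third differences: -144, -192, -240. Fourth differences: -48, -48.
Level-4 differences are constant, so P has degree 4.
Fitting a degree-4 polynomial gives P(t) = -2t^4 + 4t³ - 3t² + t + 4.
The constant term is P(0) = 4.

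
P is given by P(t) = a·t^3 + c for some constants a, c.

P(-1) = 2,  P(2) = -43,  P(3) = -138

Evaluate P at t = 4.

-323

From P(-1) = 2 and P(2) = -43: -1a + c = 2 and 8a + c = -43.
Subtracting: 9a = -45, so a = -5; then c = 2 − (-5)·(-1) = -3.
So P(t) = -5t³ − 3, and P(4) = -323.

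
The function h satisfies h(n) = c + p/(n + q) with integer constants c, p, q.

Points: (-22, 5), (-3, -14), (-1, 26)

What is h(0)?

(h(n) − c)(n + q) = p for each data point; the three points give a linear system in c and q, then p follows.
Solving: c = 6, q = 2, p = 20, so h(n) = 6 + 20/(n + 2).
Then h(0) = 6 + 20/2 = 16.

16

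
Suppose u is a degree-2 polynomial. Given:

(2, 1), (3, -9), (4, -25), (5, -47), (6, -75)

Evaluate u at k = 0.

First differences: -10, -16, -22, -28. Second differences: -6, -6, -6.
Level-2 differences are constant, so u has degree 2.
Fitting a degree-2 polynomial gives u(k) = -3k² + 5k + 3.
Then u(0) = 3.

3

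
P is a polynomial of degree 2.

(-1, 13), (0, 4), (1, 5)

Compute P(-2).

32

Write P(n) = an² + bn + c; the 3 given values yield a linear system in the 3 coefficients.
Solving, P(n) = 5n² - 4n + 4.
Then P(-2) = 32.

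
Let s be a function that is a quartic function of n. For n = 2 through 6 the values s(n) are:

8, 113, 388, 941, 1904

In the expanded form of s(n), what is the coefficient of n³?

4

Write s(n) = an^4 + bn³ + cn² + dn + e; the 5 given values yield a linear system in the 5 coefficients.
Solving, s(n) = n^4 + 4n³ - 6n² - 6n - 4.
The coefficient of n³ is 4.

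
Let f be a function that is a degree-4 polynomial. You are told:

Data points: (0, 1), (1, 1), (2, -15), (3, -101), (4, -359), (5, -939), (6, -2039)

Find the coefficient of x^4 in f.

First differences: 0, -16, -86, -258, -580, -1100. Second differences: -16, -70, -172, -322, -520. Third differences: -54, -102, -150, -198. Fourth differences: -48, -48, -48.
Level-4 differences are constant, so f has degree 4.
Fitting a degree-4 polynomial gives f(x) = -2x^4 + 3x³ - 3x² + 2x + 1.
The coefficient of x^4 is -2.

-2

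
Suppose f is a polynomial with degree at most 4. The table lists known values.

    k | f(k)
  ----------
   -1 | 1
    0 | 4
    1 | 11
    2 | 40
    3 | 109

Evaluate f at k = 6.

736

First differences: 3, 7, 29, 69. Second differences: 4, 22, 40. Third differences: 18, 18.
Level-3 differences are constant, so f has degree 3.
Fitting a degree-3 polynomial gives f(k) = 3k³ + 2k² + 2k + 4.
Then f(6) = 736.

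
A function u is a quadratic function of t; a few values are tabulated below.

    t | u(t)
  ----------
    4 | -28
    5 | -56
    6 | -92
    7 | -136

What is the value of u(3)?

First differences: -28, -36, -44. Second differences: -8, -8.
Level-2 differences are constant, so u has degree 2.
Fitting a degree-2 polynomial gives u(t) = -4t² + 8t + 4.
Then u(3) = -8.

-8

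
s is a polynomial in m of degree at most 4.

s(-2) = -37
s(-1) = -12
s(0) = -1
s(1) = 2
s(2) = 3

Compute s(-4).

-153

First differences: 25, 11, 3, 1. Second differences: -14, -8, -2. Third differences: 6, 6.
Level-3 differences are constant, so s has degree 3.
Fitting a degree-3 polynomial gives s(m) = m³ - 4m² + 6m - 1.
Then s(-4) = -153.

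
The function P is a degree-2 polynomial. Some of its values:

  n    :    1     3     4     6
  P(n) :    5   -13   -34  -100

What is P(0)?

Write P(n) = an² + bn + c; the 4 given values yield a linear system in the 3 coefficients.
Solving, P(n) = -4n² + 7n + 2.
The constant term is P(0) = 2.

2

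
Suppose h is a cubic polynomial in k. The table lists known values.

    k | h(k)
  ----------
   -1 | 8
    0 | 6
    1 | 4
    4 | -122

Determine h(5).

-244

Write h(k) = ak³ + bk² + ck + d; the 4 given values yield a linear system in the 4 coefficients.
Solving, h(k) = -2k³ + 6.
Then h(5) = -244.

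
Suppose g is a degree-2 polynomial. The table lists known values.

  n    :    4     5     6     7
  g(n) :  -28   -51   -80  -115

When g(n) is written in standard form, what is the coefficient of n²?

-3

First differences: -23, -29, -35. Second differences: -6, -6.
Level-2 differences are constant, so g has degree 2.
Fitting a degree-2 polynomial gives g(n) = -3n² + 4n + 4.
The coefficient of n² is -3.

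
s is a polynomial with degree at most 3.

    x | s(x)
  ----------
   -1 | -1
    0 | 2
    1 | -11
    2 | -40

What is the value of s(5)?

-223

First differences: 3, -13, -29. Second differences: -16, -16.
Level-2 differences are constant, so s has degree 2.
Fitting a degree-2 polynomial gives s(x) = -8x² - 5x + 2.
Then s(5) = -223.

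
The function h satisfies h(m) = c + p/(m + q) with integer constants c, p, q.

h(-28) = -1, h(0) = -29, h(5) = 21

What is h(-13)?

(h(m) − c)(m + q) = p for each data point; the three points give a linear system in c and q, then p follows.
Solving: c = 1, q = -2, p = 60, so h(m) = 1 + 60/(m − 2).
Then h(-13) = 1 + 60/(-15) = -3.

-3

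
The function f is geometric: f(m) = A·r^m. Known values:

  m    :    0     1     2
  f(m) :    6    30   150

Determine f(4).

Consecutive ratio: 30/6 = 5, and 150/30 = 5, so r = 5.
Then A·5^0 = 6 gives A = 6, and f(m) = 6·5^m.
f(4) = 6·5^4 = 3750.

3750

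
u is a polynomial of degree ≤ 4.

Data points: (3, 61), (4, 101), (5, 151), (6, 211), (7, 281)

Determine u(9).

451

First differences: 40, 50, 60, 70. Second differences: 10, 10, 10.
Level-2 differences are constant, so u has degree 2.
Fitting a degree-2 polynomial gives u(m) = 5m² + 5m + 1.
Then u(9) = 451.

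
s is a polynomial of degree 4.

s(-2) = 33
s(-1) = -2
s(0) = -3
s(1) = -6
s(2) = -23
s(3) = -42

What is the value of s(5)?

First differences: -35, -1, -3, -17, -19. Second differences: 34, -2, -14, -2. Third differences: -36, -12, 12. Fourth differences: 24, 24.
Level-4 differences are constant, so s has degree 4.
Fitting a degree-4 polynomial gives s(m) = m^4 - 4m³ - 2m² + 2m - 3.
Then s(5) = 82.

82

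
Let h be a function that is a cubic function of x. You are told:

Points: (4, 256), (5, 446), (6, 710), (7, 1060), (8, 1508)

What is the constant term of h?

First differences: 190, 264, 350, 448. Second differences: 74, 86, 98. Third differences: 12, 12.
Level-3 differences are constant, so h has degree 3.
Fitting a degree-3 polynomial gives h(x) = 2x³ + 7x² + 5x - 4.
The constant term is h(0) = -4.

-4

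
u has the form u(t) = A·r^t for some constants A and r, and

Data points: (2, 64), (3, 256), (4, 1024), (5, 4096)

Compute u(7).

65536

Consecutive ratio: 256/64 = 4, and 1024/256 = 4, so r = 4.
Then A·4^2 = 64 gives A = 4, and u(t) = 4·4^t.
u(7) = 4·4^7 = 65536.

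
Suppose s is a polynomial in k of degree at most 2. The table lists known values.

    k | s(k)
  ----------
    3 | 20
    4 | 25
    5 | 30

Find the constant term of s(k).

5

Write s(k) = ak² + bk + c; the 3 given values yield a linear system in the 3 coefficients.
Solving, the leading coefficient vanishes, and s(k) = 5k + 5.
The constant term is s(0) = 5.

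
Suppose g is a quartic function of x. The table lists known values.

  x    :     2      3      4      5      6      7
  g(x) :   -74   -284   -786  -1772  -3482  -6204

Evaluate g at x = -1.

4

Write g(x) = ax^4 + bx³ + cx² + dx + e; the 6 given values yield a linear system in the 5 coefficients.
Solving, g(x) = -2x^4 - 4x³ - 4x - 2.
Then g(-1) = 4.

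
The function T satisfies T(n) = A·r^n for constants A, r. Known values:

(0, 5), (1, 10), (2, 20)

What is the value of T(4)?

80

Consecutive ratio: 10/5 = 2, and 20/10 = 2, so r = 2.
Then A·2^0 = 5 gives A = 5, and T(n) = 5·2^n.
T(4) = 5·2^4 = 80.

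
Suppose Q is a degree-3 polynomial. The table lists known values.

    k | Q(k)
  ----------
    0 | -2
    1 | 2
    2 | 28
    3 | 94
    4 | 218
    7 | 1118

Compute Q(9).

2338

Write Q(k) = ak³ + bk² + ck + d; the 6 given values yield a linear system in the 4 coefficients.
Solving, Q(k) = 3k³ + 2k² - k - 2.
Then Q(9) = 2338.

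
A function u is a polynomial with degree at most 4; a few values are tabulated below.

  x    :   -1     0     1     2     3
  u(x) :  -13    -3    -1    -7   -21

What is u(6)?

Write u(x) = ax^4 + bx³ + cx² + dx + e; the 5 given values yield a linear system in the 5 coefficients.
Solving, the top 2 coefficients vanish, and u(x) = -4x² + 6x - 3.
Then u(6) = -111.

-111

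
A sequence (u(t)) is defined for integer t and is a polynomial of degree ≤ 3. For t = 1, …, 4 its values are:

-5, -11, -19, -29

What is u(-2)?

First differences: -6, -8, -10. Second differences: -2, -2.
Level-2 differences are constant, so u has degree 2.
Fitting a degree-2 polynomial gives u(t) = -t² - 3t - 1.
Then u(-2) = 1.

1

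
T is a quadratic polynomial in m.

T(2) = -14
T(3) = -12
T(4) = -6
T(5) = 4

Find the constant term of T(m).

First differences: 2, 6, 10. Second differences: 4, 4.
Level-2 differences are constant, so T has degree 2.
Fitting a degree-2 polynomial gives T(m) = 2m² - 8m - 6.
The constant term is T(0) = -6.

-6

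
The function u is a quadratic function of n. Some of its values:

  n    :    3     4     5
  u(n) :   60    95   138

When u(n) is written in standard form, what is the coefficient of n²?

4

Write u(n) = an² + bn + c; the 3 given values yield a linear system in the 3 coefficients.
Solving, u(n) = 4n² + 7n + 3.
The coefficient of n² is 4.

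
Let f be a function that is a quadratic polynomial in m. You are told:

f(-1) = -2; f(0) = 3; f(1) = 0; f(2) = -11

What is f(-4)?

-65

First differences: 5, -3, -11. Second differences: -8, -8.
Level-2 differences are constant, so f has degree 2.
Fitting a degree-2 polynomial gives f(m) = -4m² + m + 3.
Then f(-4) = -65.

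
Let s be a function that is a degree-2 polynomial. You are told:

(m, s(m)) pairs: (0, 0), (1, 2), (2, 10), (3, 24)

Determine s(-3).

30

First differences: 2, 8, 14. Second differences: 6, 6.
Level-2 differences are constant, so s has degree 2.
Fitting a degree-2 polynomial gives s(m) = 3m² - m.
Then s(-3) = 30.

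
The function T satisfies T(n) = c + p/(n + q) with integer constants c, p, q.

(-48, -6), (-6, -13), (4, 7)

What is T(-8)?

(T(n) − c)(n + q) = p for each data point; the three points give a linear system in c and q, then p follows.
Solving: c = -5, q = 0, p = 48, so T(n) = -5 + 48/(n + 0).
Then T(-8) = -5 + 48/(-8) = -11.

-11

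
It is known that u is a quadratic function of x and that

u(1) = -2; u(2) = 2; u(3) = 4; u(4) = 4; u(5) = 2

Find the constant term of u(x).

Write u(x) = ax² + bx + c; the 5 given values yield a linear system in the 3 coefficients.
Solving, u(x) = -x² + 7x - 8.
The constant term is u(0) = -8.

-8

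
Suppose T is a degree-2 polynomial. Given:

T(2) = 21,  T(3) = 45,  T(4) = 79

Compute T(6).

177

Write T(k) = ak² + bk + c; the 3 given values yield a linear system in the 3 coefficients.
Solving, T(k) = 5k² - k + 3.
Then T(6) = 177.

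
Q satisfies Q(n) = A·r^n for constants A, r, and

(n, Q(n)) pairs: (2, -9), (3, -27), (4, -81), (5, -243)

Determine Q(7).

Consecutive ratio: -27/(-9) = 3, and -81/(-27) = 3, so r = 3.
Then A·3^2 = -9 gives A = -1, and Q(n) = -1·3^n.
Q(7) = -1·3^7 = -2187.

-2187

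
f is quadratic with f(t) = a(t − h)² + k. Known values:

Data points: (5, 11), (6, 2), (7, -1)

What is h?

First differences -9, -3; second difference 6 = 2a, so a = 3.
Expanding, the t-coefficient is −2ah = -6h; matching it to the data gives h = 7, and then k = -1.
So f(t) = 3(t − 7)² − 1.
Hence h = 7.

7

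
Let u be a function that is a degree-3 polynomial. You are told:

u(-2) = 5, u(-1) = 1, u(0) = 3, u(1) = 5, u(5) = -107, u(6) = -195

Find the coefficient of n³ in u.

Write u(n) = an³ + bn² + cn + d; the 6 given values yield a linear system in the 4 coefficients.
Solving, u(n) = -n³ + 3n + 3.
The coefficient of n³ is -1.

-1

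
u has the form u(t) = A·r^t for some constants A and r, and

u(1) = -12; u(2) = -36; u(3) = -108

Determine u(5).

-972

Consecutive ratio: -36/(-12) = 3, and -108/(-36) = 3, so r = 3.
Then A·3^1 = -12 gives A = -4, and u(t) = -4·3^t.
u(5) = -4·3^5 = -972.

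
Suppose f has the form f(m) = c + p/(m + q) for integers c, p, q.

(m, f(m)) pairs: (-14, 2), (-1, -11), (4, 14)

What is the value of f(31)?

(f(m) − c)(m + q) = p for each data point; the three points give a linear system in c and q, then p follows.
Solving: c = 4, q = -1, p = 30, so f(m) = 4 + 30/(m − 1).
Then f(31) = 4 + 30/30 = 5.

5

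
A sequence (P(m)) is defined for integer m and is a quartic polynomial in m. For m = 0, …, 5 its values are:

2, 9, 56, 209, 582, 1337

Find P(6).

2684

Write P(m) = am^4 + bm³ + cm² + dm + e; the 6 given values yield a linear system in the 5 coefficients.
Solving, P(m) = 2m^4 - m³ + 9m² - 3m + 2.
Then P(6) = 2684.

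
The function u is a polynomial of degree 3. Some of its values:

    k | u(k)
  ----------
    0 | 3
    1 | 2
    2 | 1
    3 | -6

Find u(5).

Write u(k) = ak³ + bk² + ck + d; the 4 given values yield a linear system in the 4 coefficients.
Solving, u(k) = -k³ + 3k² - 3k + 3.
Then u(5) = -62.

-62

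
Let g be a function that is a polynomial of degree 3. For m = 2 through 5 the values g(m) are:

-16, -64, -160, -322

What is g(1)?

Write g(m) = am³ + bm² + cm + d; the 4 given values yield a linear system in the 4 coefficients.
Solving, g(m) = -3m³ + 3m² - 6m + 8.
Then g(1) = 2.

2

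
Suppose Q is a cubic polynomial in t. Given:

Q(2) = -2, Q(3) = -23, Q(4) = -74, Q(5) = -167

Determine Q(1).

Write Q(t) = at³ + bt² + ct + d; the 4 given values yield a linear system in the 4 coefficients.
Solving, Q(t) = -2t³ + 3t² + 2t - 2.
Then Q(1) = 1.

1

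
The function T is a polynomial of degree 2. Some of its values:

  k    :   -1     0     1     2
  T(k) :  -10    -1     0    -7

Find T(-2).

First differences: 9, 1, -7. Second differences: -8, -8.
Level-2 differences are constant, so T has degree 2.
Fitting a degree-2 polynomial gives T(k) = -4k² + 5k - 1.
Then T(-2) = -27.

-27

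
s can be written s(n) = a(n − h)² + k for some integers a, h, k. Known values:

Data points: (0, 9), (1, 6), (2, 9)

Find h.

First differences -3, 3; second difference 6 = 2a, so a = 3.
Expanding, the n-coefficient is −2ah = -6h; matching it to the data gives h = 1, and then k = 6.
So s(n) = 3(n − 1)² + 6.
Hence h = 1.

1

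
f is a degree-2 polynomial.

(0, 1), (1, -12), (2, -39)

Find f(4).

Write f(x) = ax² + bx + c; the 3 given values yield a linear system in the 3 coefficients.
Solving, f(x) = -7x² - 6x + 1.
Then f(4) = -135.

-135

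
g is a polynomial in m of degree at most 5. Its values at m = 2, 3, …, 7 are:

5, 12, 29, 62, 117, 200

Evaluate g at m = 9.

474

First differences: 7, 17, 33, 55, 83. Second differences: 10, 16, 22, 28. Third differences: 6, 6, 6.
Level-3 differences are constant, so g has degree 3.
Fitting a degree-3 polynomial gives g(m) = m³ - 4m² + 8m - 3.
Then g(9) = 474.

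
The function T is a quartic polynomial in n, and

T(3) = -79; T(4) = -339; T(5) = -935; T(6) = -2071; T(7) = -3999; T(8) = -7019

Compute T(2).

1

First differences: -260, -596, -1136, -1928, -3020. Second differences: -336, -540, -792, -1092. Third differences: -204, -252, -300. Fourth differences: -48, -48.
Level-4 differences are constant, so T has degree 4.
Fitting a degree-4 polynomial gives T(n) = -2n^4 + 2n³ + 2n² + 2n + 5.
Then T(2) = 1.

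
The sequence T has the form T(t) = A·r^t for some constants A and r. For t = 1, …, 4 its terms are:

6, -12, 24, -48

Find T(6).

Consecutive ratio: -12/6 = -2, and 24/(-12) = -2, so r = -2.
Then A·(-2)^1 = 6 gives A = -3, and T(t) = -3·(-2)^t.
T(6) = -3·(-2)^6 = -192.

-192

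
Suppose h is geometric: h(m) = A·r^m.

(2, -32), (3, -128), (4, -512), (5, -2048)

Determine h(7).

Consecutive ratio: -128/(-32) = 4, and -512/(-128) = 4, so r = 4.
Then A·4^2 = -32 gives A = -2, and h(m) = -2·4^m.
h(7) = -2·4^7 = -32768.

-32768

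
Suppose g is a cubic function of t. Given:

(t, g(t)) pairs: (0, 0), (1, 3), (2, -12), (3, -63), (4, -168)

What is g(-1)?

-3

First differences: 3, -15, -51, -105. Second differences: -18, -36, -54. Third differences: -18, -18.
Level-3 differences are constant, so g has degree 3.
Fitting a degree-3 polynomial gives g(t) = -3t³ + 6t.
Then g(-1) = -3.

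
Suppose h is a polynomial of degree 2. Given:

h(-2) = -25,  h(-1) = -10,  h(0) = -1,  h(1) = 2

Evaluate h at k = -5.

First differences: 15, 9, 3. Second differences: -6, -6.
Level-2 differences are constant, so h has degree 2.
Fitting a degree-2 polynomial gives h(k) = -3k² + 6k - 1.
Then h(-5) = -106.

-106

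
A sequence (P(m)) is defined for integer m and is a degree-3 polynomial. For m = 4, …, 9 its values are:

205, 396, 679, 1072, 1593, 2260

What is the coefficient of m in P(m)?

First differences: 191, 283, 393, 521, 667. Second differences: 92, 110, 128, 146. Third differences: 18, 18, 18.
Level-3 differences are constant, so P has degree 3.
Fitting a degree-3 polynomial gives P(m) = 3m³ + m² - m + 1.
The coefficient of m is -1.

-1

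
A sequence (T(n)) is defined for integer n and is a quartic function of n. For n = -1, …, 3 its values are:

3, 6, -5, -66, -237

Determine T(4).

-602

Write T(n) = an^4 + bn³ + cn² + dn + e; the 5 given values yield a linear system in the 5 coefficients.
Solving, T(n) = -n^4 - 4n³ - 6n² + 6.
Then T(4) = -602.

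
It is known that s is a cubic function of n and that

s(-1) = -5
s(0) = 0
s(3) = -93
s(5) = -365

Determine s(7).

-917

Write s(n) = an³ + bn² + cn + d; the 4 given values yield a linear system in the 4 coefficients.
Solving, s(n) = -2n³ - 5n² + 2n.
Then s(7) = -917.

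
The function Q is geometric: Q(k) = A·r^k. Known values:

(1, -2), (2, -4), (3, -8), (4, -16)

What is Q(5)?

Consecutive ratio: -4/(-2) = 2, and -8/(-4) = 2, so r = 2.
Then A·2^1 = -2 gives A = -1, and Q(k) = -1·2^k.
Q(5) = -1·2^5 = -32.

-32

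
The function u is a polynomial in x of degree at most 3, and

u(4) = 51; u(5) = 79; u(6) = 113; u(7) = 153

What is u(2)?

13

Write u(x) = ax³ + bx² + cx + d; the 4 given values yield a linear system in the 4 coefficients.
Solving, the leading coefficient vanishes, and u(x) = 3x² + x - 1.
Then u(2) = 13.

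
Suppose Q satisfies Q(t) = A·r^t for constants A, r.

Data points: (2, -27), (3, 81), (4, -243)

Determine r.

-3

Consecutive ratio: 81/(-27) = -3, and -243/81 = -3, so r = -3.
Then A·(-3)^2 = -27 gives A = -3, and Q(t) = -3·(-3)^t.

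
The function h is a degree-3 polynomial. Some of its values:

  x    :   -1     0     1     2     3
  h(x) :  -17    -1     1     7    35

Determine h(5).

Write h(x) = ax³ + bx² + cx + d; the 5 given values yield a linear system in the 4 coefficients.
Solving, h(x) = 3x³ - 7x² + 6x - 1.
Then h(5) = 229.

229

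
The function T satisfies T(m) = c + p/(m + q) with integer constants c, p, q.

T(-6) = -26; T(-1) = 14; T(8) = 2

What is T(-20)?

-5

(T(m) − c)(m + q) = p for each data point; the three points give a linear system in c and q, then p follows.
Solving: c = -2, q = 4, p = 48, so T(m) = -2 + 48/(m + 4).
Then T(-20) = -2 + 48/(-16) = -5.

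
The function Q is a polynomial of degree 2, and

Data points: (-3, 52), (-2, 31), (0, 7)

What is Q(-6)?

Write Q(n) = an² + bn + c; the 3 given values yield a linear system in the 3 coefficients.
Solving, Q(n) = 3n² - 6n + 7.
Then Q(-6) = 151.

151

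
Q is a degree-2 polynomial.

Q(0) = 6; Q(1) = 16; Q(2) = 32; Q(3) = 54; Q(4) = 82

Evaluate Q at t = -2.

4

First differences: 10, 16, 22, 28. Second differences: 6, 6, 6.
Level-2 differences are constant, so Q has degree 2.
Fitting a degree-2 polynomial gives Q(t) = 3t² + 7t + 6.
Then Q(-2) = 4.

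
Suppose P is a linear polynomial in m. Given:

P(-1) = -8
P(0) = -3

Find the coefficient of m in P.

Write P(m) = am + b; the 2 given values yield a linear system in the 2 coefficients.
Solving, P(m) = 5m - 3.
The coefficient of m is 5.

5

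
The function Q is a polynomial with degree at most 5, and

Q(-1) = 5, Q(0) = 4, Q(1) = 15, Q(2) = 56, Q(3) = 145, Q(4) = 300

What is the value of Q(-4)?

Write Q(m) = am^5 + bm^4 + cm³ + dm² + em + p; the 6 given values yield a linear system in the 6 coefficients.
Solving, the top 2 coefficients vanish, and Q(m) = 3m³ + 6m² + 2m + 4.
Then Q(-4) = -100.

-100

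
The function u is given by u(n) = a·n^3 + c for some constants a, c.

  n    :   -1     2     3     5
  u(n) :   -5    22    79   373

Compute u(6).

From u(-1) = -5 and u(2) = 22: -1a + c = -5 and 8a + c = 22.
Subtracting: 9a = 27, so a = 3; then c = -5 − 3·(-1) = -2.
So u(n) = 3n³ − 2, and u(6) = 646.

646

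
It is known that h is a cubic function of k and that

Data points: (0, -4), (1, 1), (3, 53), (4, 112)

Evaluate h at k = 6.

326

Write h(k) = ak³ + bk² + ck + d; the 4 given values yield a linear system in the 4 coefficients.
Solving, h(k) = k³ + 3k² + k - 4.
Then h(6) = 326.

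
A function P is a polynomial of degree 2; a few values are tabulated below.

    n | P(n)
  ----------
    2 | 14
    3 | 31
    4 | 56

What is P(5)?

89

Write P(n) = an² + bn + c; the 3 given values yield a linear system in the 3 coefficients.
Solving, P(n) = 4n² - 3n + 4.
Then P(5) = 89.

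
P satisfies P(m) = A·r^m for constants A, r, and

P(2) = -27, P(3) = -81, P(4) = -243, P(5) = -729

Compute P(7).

Consecutive ratio: -81/(-27) = 3, and -243/(-81) = 3, so r = 3.
Then A·3^2 = -27 gives A = -3, and P(m) = -3·3^m.
P(7) = -3·3^7 = -6561.

-6561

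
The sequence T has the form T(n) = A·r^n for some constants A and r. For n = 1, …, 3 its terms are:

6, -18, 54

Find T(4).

Consecutive ratio: -18/6 = -3, and 54/(-18) = -3, so r = -3.
Then A·(-3)^1 = 6 gives A = -2, and T(n) = -2·(-3)^n.
T(4) = -2·(-3)^4 = -162.

-162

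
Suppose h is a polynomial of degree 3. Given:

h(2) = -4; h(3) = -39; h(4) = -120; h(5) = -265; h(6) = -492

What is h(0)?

0

First differences: -35, -81, -145, -227. Second differences: -46, -64, -82. Third differences: -18, -18.
Level-3 differences are constant, so h has degree 3.
Fitting a degree-3 polynomial gives h(t) = -3t³ + 4t² + 2t.
The constant term is h(0) = 0.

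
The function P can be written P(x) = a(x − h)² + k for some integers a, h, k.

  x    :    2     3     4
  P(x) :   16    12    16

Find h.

3

First differences -4, 4; second difference 8 = 2a, so a = 4.
Expanding, the x-coefficient is −2ah = -8h; matching it to the data gives h = 3, and then k = 12.
So P(x) = 4(x − 3)² + 12.
Hence h = 3.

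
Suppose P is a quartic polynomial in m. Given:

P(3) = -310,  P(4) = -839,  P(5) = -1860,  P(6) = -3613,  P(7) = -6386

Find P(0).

Write P(m) = am^4 + bm³ + cm² + dm + e; the 5 given values yield a linear system in the 5 coefficients.
Solving, P(m) = -2m^4 - 4m³ - 4m² - 3m + 5.
Then P(0) = 5.

5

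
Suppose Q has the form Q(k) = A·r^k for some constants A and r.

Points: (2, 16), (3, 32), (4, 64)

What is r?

Consecutive ratio: 32/16 = 2, and 64/32 = 2, so r = 2.
Then A·2^2 = 16 gives A = 4, and Q(k) = 4·2^k.

2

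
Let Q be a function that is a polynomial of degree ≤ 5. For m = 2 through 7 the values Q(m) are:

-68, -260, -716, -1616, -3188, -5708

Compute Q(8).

Write Q(m) = am^5 + bm^4 + cm³ + dm² + em + p; the 6 given values yield a linear system in the 6 coefficients.
Solving, the leading coefficient vanishes, and Q(m) = -2m^4 - 2m³ - 4m² - 4m + 4.
Then Q(8) = -9500.

-9500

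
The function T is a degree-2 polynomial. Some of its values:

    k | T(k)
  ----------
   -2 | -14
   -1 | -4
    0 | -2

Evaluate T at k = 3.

-44

Write T(k) = ak² + bk + c; the 3 given values yield a linear system in the 3 coefficients.
Solving, T(k) = -4k² - 2k - 2.
Then T(3) = -44.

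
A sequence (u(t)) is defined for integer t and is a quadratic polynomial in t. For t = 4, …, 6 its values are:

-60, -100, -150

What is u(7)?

-210

Write u(t) = at² + bt + c; the 3 given values yield a linear system in the 3 coefficients.
Solving, u(t) = -5t² + 5t.
Then u(7) = -210.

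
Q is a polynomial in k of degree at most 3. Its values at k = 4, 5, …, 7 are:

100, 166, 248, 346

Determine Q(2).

First differences: 66, 82, 98. Second differences: 16, 16.
Level-2 differences are constant, so Q has degree 2.
Fitting a degree-2 polynomial gives Q(k) = 8k² - 6k - 4.
Then Q(2) = 16.

16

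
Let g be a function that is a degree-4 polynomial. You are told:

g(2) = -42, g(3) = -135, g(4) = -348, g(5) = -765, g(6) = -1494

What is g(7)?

Write g(m) = am^4 + bm³ + cm² + dm + e; the 5 given values yield a linear system in the 5 coefficients.
Solving, g(m) = -m^4 - 5m² - 3m.
Then g(7) = -2667.

-2667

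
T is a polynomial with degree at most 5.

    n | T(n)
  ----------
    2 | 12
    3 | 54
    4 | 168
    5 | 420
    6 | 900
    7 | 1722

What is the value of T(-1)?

18

First differences: 42, 114, 252, 480, 822. Second differences: 72, 138, 228, 342. Third differences: 66, 90, 114. Fourth differences: 24, 24.
Level-4 differences are constant, so T has degree 4.
Fitting a degree-4 polynomial gives T(n) = n^4 - 3n³ + 8n² - 6n.
Then T(-1) = 18.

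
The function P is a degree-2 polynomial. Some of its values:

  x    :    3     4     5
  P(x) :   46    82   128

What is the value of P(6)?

184

Write P(x) = ax² + bx + c; the 3 given values yield a linear system in the 3 coefficients.
Solving, P(x) = 5x² + x - 2.
Then P(6) = 184.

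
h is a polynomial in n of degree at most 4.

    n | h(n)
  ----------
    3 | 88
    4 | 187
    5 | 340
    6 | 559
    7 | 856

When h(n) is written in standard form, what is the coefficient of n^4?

0

First differences: 99, 153, 219, 297. Second differences: 54, 66, 78. Third differences: 12, 12.
Level-3 differences are constant, so h has degree 3.
Fitting a degree-3 polynomial gives h(n) = 2n³ + 3n² + 4n - 5.
The coefficient of n^4 is 0.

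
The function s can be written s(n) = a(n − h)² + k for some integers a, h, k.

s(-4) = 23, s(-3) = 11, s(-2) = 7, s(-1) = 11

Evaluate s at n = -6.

First differences -12, -4, 4; second difference 8 = 2a, so a = 4.
Expanding, the n-coefficient is −2ah = -8h; matching it to the data gives h = -2, and then k = 7.
So s(n) = 4(n + 2)² + 7.
s(-6) = 4·(-4)² + 7 = 71.

71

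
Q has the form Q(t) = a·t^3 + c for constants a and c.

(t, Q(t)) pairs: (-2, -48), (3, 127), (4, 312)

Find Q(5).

617

From Q(-2) = -48 and Q(3) = 127: -8a + c = -48 and 27a + c = 127.
Subtracting: 35a = 175, so a = 5; then c = -48 − 5·(-8) = -8.
So Q(t) = 5t³ − 8, and Q(5) = 617.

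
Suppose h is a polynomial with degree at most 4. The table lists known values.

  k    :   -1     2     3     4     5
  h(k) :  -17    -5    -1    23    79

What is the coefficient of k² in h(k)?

Write h(k) = ak^4 + bk³ + ck² + dk + e; the 5 given values yield a linear system in the 5 coefficients.
Solving, the leading coefficient vanishes, and h(k) = 2k³ - 8k² + 6k - 1.
The coefficient of k² is -8.

-8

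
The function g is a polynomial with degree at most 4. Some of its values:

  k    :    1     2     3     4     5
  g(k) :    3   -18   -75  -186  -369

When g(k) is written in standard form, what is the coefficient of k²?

0

First differences: -21, -57, -111, -183. Second differences: -36, -54, -72. Third differences: -18, -18.
Level-3 differences are constant, so g has degree 3.
Fitting a degree-3 polynomial gives g(k) = -3k³ + 6.
The coefficient of k² is 0.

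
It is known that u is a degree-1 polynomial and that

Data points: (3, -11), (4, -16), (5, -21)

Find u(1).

Write u(m) = am + b; the 3 given values yield a linear system in the 2 coefficients.
Solving, u(m) = -5m + 4.
Then u(1) = -1.

-1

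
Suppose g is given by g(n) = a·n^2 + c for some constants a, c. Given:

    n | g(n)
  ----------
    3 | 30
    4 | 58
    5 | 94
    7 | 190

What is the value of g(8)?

From g(3) = 30 and g(4) = 58: 9a + c = 30 and 16a + c = 58.
Subtracting: 7a = 28, so a = 4; then c = 30 − 4·9 = -6.
So g(n) = 4n² − 6, and g(8) = 250.

250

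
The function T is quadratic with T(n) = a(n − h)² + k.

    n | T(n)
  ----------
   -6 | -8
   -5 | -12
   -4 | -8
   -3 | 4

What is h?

First differences -4, 4, 12; second difference 8 = 2a, so a = 4.
Expanding, the n-coefficient is −2ah = -8h; matching it to the data gives h = -5, and then k = -12.
So T(n) = 4(n + 5)² − 12.
Hence h = -5.

-5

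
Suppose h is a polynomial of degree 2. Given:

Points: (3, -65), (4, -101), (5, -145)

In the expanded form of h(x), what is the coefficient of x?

-8

Write h(x) = ax² + bx + c; the 3 given values yield a linear system in the 3 coefficients.
Solving, h(x) = -4x² - 8x - 5.
The coefficient of x is -8.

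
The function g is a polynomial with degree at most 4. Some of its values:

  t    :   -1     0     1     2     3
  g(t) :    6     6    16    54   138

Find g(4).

286

First differences: 0, 10, 38, 84. Second differences: 10, 28, 46. Third differences: 18, 18.
Level-3 differences are constant, so g has degree 3.
Extending the table by one column gives the next first difference 148, so g(4) = 138 + 148 = 286.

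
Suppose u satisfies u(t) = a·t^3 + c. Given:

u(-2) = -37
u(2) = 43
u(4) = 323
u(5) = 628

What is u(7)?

From u(-2) = -37 and u(2) = 43: -8a + c = -37 and 8a + c = 43.
Subtracting: 16a = 80, so a = 5; then c = -37 − 5·(-8) = 3.
So u(t) = 5t³ + 3, and u(7) = 1718.

1718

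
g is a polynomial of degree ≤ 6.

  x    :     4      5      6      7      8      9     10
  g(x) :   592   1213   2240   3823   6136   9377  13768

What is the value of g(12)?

First differences: 621, 1027, 1583, 2313, 3241, 4391. Second differences: 406, 556, 730, 928, 1150. Third differences: 150, 174, 198, 222. Fourth differences: 24, 24, 24.
Level-4 differences are constant, so g has degree 4.
Fitting a degree-4 polynomial gives g(x) = x^4 + 3x³ + 7x² + 6x + 8.
Then g(12) = 27008.

27008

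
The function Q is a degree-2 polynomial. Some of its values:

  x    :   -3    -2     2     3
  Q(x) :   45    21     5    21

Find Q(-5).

Write Q(x) = ax² + bx + c; the 4 given values yield a linear system in the 3 coefficients.
Solving, Q(x) = 4x² - 4x - 3.
Then Q(-5) = 117.

117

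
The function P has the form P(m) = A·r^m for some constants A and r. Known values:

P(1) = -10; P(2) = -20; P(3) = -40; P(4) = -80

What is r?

Consecutive ratio: -20/(-10) = 2, and -40/(-20) = 2, so r = 2.
Then A·2^1 = -10 gives A = -5, and P(m) = -5·2^m.

2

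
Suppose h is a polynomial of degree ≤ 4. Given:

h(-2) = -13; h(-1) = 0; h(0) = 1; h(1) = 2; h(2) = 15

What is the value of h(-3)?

Write h(m) = am^4 + bm³ + cm² + dm + e; the 5 given values yield a linear system in the 5 coefficients.
Solving, the leading coefficient vanishes, and h(m) = 2m³ - m + 1.
Then h(-3) = -50.

-50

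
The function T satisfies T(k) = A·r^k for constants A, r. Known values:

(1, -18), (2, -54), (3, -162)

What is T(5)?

-1458

Consecutive ratio: -54/(-18) = 3, and -162/(-54) = 3, so r = 3.
Then A·3^1 = -18 gives A = -6, and T(k) = -6·3^k.
T(5) = -6·3^5 = -1458.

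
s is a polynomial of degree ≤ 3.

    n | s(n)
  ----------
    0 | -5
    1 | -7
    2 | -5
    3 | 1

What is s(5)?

25

Write s(n) = an³ + bn² + cn + d; the 4 given values yield a linear system in the 4 coefficients.
Solving, the leading coefficient vanishes, and s(n) = 2n² - 4n - 5.
Then s(5) = 25.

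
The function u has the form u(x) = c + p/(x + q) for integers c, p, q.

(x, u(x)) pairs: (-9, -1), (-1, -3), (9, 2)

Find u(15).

1

(u(x) − c)(x + q) = p for each data point; the three points give a linear system in c and q, then p follows.
Solving: c = 0, q = -3, p = 12, so u(x) = 12/(x − 3).
Then u(15) = 0 + 12/12 = 1.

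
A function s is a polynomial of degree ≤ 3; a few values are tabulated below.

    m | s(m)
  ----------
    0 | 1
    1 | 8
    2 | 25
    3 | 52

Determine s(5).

136

First differences: 7, 17, 27. Second differences: 10, 10.
Level-2 differences are constant, so s has degree 2.
Fitting a degree-2 polynomial gives s(m) = 5m² + 2m + 1.
Then s(5) = 136.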